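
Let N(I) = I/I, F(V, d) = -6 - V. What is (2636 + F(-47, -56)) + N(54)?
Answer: 2678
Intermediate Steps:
N(I) = 1
(2636 + F(-47, -56)) + N(54) = (2636 + (-6 - 1*(-47))) + 1 = (2636 + (-6 + 47)) + 1 = (2636 + 41) + 1 = 2677 + 1 = 2678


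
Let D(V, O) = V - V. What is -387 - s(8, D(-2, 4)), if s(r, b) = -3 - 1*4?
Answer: -380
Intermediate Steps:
D(V, O) = 0
s(r, b) = -7 (s(r, b) = -3 - 4 = -7)
-387 - s(8, D(-2, 4)) = -387 - 1*(-7) = -387 + 7 = -380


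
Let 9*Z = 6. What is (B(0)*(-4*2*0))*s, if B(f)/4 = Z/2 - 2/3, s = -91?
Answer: 0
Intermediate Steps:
Z = ⅔ (Z = (⅑)*6 = ⅔ ≈ 0.66667)
B(f) = -4/3 (B(f) = 4*((⅔)/2 - 2/3) = 4*((⅔)*(½) - 2*⅓) = 4*(⅓ - ⅔) = 4*(-⅓) = -4/3)
(B(0)*(-4*2*0))*s = -4*(-4*2)*0/3*(-91) = -(-32)*0/3*(-91) = -4/3*0*(-91) = 0*(-91) = 0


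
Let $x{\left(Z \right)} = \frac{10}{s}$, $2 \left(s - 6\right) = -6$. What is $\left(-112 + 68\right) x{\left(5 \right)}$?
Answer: $- \frac{440}{3} \approx -146.67$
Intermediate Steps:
$s = 3$ ($s = 6 + \frac{1}{2} \left(-6\right) = 6 - 3 = 3$)
$x{\left(Z \right)} = \frac{10}{3}$
$\left(-112 + 68\right) x{\left(5 \right)} = \left(-112 + 68\right) \frac{10}{3} = \left(-44\right) \frac{10}{3} = - \frac{440}{3}$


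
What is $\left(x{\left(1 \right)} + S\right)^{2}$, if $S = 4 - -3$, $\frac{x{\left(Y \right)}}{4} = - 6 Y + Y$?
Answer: $169$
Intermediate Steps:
$x{\left(Y \right)} = - 20 Y$ ($x{\left(Y \right)} = 4 \left(- 6 Y + Y\right) = 4 \left(- 5 Y\right) = - 20 Y$)
$S = 7$ ($S = 4 + 3 = 7$)
$\left(x{\left(1 \right)} + S\right)^{2} = \left(\left(-20\right) 1 + 7\right)^{2} = \left(-20 + 7\right)^{2} = \left(-13\right)^{2} = 169$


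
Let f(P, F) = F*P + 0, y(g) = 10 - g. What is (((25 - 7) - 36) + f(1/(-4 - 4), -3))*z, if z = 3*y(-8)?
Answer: -3807/4 ≈ -951.75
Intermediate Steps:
f(P, F) = F*P
z = 54 (z = 3*(10 - 1*(-8)) = 3*(10 + 8) = 3*18 = 54)
(((25 - 7) - 36) + f(1/(-4 - 4), -3))*z = (((25 - 7) - 36) - 3/(-4 - 4))*54 = ((18 - 36) - 3/(-8))*54 = (-18 - 3*(-⅛))*54 = (-18 + 3/8)*54 = -141/8*54 = -3807/4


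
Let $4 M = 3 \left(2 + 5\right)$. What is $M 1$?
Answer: $\frac{21}{4} \approx 5.25$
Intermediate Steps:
$M = \frac{21}{4}$ ($M = \frac{3 \left(2 + 5\right)}{4} = \frac{3 \cdot 7}{4} = \frac{1}{4} \cdot 21 = \frac{21}{4} \approx 5.25$)
$M 1 = \frac{21}{4} \cdot 1 = \frac{21}{4}$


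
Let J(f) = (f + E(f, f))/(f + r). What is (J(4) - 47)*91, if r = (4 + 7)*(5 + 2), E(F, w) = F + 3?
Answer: -345436/81 ≈ -4264.6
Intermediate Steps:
E(F, w) = 3 + F
r = 77 (r = 11*7 = 77)
J(f) = (3 + 2*f)/(77 + f) (J(f) = (f + (3 + f))/(f + 77) = (3 + 2*f)/(77 + f))
(J(4) - 47)*91 = ((3 + 2*4)/(77 + 4) - 47)*91 = ((3 + 8)/81 - 47)*91 = ((1/81)*11 - 47)*91 = (11/81 - 47)*91 = -3796/81*91 = -345436/81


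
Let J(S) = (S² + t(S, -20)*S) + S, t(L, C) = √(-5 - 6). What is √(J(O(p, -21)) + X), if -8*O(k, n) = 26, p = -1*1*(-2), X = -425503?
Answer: √(-6807931 - 52*I*√11)/4 ≈ 0.0082623 - 652.3*I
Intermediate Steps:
p = 2 (p = -1*(-2) = 2)
t(L, C) = I*√11 (t(L, C) = √(-11) = I*√11)
O(k, n) = -13/4 (O(k, n) = -⅛*26 = -13/4)
J(S) = S + S² + I*S*√11 (J(S) = (S² + (I*√11)*S) + S = (S² + I*S*√11) + S = S + S² + I*S*√11)
√(J(O(p, -21)) + X) = √(-13*(1 - 13/4 + I*√11)/4 - 425503) = √(-13*(-9/4 + I*√11)/4 - 425503) = √((117/16 - 13*I*√11/4) - 425503) = √(-6807931/16 - 13*I*√11/4)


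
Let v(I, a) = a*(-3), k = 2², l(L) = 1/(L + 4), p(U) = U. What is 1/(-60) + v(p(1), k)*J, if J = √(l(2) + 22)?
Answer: -1/60 - 2*√798 ≈ -56.514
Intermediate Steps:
l(L) = 1/(4 + L)
k = 4
v(I, a) = -3*a
J = √798/6 (J = √(1/(4 + 2) + 22) = √(1/6 + 22) = √(⅙ + 22) = √(133/6) = √798/6 ≈ 4.7081)
1/(-60) + v(p(1), k)*J = 1/(-60) + (-3*4)*(√798/6) = -1/60 - 2*√798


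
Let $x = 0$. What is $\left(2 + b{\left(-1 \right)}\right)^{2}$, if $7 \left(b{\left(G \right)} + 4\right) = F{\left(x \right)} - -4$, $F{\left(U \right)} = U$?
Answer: $\frac{100}{49} \approx 2.0408$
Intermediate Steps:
$b{\left(G \right)} = - \frac{24}{7}$ ($b{\left(G \right)} = -4 + \frac{0 - -4}{7} = -4 + \frac{0 + 4}{7} = -4 + \frac{1}{7} \cdot 4 = -4 + \frac{4}{7} = - \frac{24}{7}$)
$\left(2 + b{\left(-1 \right)}\right)^{2} = \left(2 - \frac{24}{7}\right)^{2} = \left(- \frac{10}{7}\right)^{2} = \frac{100}{49}$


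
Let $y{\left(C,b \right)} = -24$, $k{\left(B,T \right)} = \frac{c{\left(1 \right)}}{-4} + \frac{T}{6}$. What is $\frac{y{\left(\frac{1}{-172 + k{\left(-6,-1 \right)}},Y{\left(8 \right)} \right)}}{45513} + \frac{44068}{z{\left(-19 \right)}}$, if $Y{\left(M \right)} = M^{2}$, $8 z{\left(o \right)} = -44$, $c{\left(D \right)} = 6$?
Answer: $- \frac{1337111344}{166881} \approx -8012.4$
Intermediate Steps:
$z{\left(o \right)} = - \frac{11}{2}$ ($z{\left(o \right)} = \frac{1}{8} \left(-44\right) = - \frac{11}{2}$)
$k{\left(B,T \right)} = - \frac{3}{2} + \frac{T}{6}$ ($k{\left(B,T \right)} = \frac{6}{-4} + \frac{T}{6} = 6 \left(- \frac{1}{4}\right) + T \frac{1}{6} = - \frac{3}{2} + \frac{T}{6}$)
$\frac{y{\left(\frac{1}{-172 + k{\left(-6,-1 \right)}},Y{\left(8 \right)} \right)}}{45513} + \frac{44068}{z{\left(-19 \right)}} = - \frac{24}{45513} + \frac{44068}{- \frac{11}{2}} = \left(-24\right) \frac{1}{45513} + 44068 \left(- \frac{2}{11}\right) = - \frac{8}{15171} - \frac{88136}{11} = - \frac{1337111344}{166881}$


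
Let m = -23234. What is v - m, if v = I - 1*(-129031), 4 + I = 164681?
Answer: 316942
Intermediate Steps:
I = 164677 (I = -4 + 164681 = 164677)
v = 293708 (v = 164677 - 1*(-129031) = 164677 + 129031 = 293708)
v - m = 293708 - 1*(-23234) = 293708 + 23234 = 316942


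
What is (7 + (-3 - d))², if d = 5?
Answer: 1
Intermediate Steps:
(7 + (-3 - d))² = (7 + (-3 - 1*5))² = (7 + (-3 - 5))² = (7 - 8)² = (-1)² = 1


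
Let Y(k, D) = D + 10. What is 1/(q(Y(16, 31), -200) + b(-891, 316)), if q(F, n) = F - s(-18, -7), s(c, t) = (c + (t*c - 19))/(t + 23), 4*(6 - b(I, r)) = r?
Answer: -16/601 ≈ -0.026622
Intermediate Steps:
b(I, r) = 6 - r/4
Y(k, D) = 10 + D
s(c, t) = (-19 + c + c*t)/(23 + t) (s(c, t) = (c + (c*t - 19))/(23 + t) = (c + (-19 + c*t))/(23 + t) = (-19 + c + c*t)/(23 + t))
q(F, n) = -89/16 + F (q(F, n) = F - (-19 - 18 - 18*(-7))/(23 - 7) = F - (-19 - 18 + 126)/16 = F - 89/16 = -89/16 + F)
1/(q(Y(16, 31), -200) + b(-891, 316)) = 1/((-89/16 + (10 + 31)) + (6 - ¼*316)) = 1/((-89/16 + 41) + (6 - 79)) = 1/(567/16 - 73) = 1/(-601/16) = -16/601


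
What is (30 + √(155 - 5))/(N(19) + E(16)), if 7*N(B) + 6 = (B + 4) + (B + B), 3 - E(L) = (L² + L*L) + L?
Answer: -21/362 - 7*√6/724 ≈ -0.081694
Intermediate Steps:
E(L) = 3 - L - 2*L² (E(L) = 3 - ((L² + L*L) + L) = 3 - ((L² + L²) + L) = 3 - (2*L² + L) = 3 - (L + 2*L²) = 3 + (-L - 2*L²) = 3 - L - 2*L²)
N(B) = -2/7 + 3*B/7 (N(B) = -6/7 + ((B + 4) + (B + B))/7 = -6/7 + ((4 + B) + 2*B)/7 = -6/7 + (4 + 3*B)/7 = -6/7 + (4/7 + 3*B/7) = -2/7 + 3*B/7)
(30 + √(155 - 5))/(N(19) + E(16)) = (30 + √(155 - 5))/((-2/7 + (3/7)*19) + (3 - 1*16 - 2*16²)) = (30 + √150)/((-2/7 + 57/7) + (3 - 16 - 2*256)) = (30 + 5*√6)/(55/7 + (3 - 16 - 512)) = (30 + 5*√6)/(55/7 - 525) = (30 + 5*√6)/(-3620/7) = (30 + 5*√6)*(-7/3620) = -21/362 - 7*√6/724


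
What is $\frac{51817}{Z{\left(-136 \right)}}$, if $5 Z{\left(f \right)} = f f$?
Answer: $\frac{259085}{18496} \approx 14.008$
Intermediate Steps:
$Z{\left(f \right)} = \frac{f^{2}}{5}$ ($Z{\left(f \right)} = \frac{f f}{5} = \frac{f^{2}}{5}$)
$\frac{51817}{Z{\left(-136 \right)}} = \frac{51817}{\frac{1}{5} \left(-136\right)^{2}} = \frac{51817}{\frac{1}{5} \cdot 18496} = \frac{51817}{\frac{18496}{5}} = 51817 \cdot \frac{5}{18496} = \frac{259085}{18496}$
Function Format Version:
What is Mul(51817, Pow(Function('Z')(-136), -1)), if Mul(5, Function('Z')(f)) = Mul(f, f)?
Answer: Rational(259085, 18496) ≈ 14.008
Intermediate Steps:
Function('Z')(f) = Mul(Rational(1, 5), Pow(f, 2)) (Function('Z')(f) = Mul(Rational(1, 5), Mul(f, f)) = Mul(Rational(1, 5), Pow(f, 2)))
Mul(51817, Pow(Function('Z')(-136), -1)) = Mul(51817, Pow(Mul(Rational(1, 5), Pow(-136, 2)), -1)) = Mul(51817, Pow(Mul(Rational(1, 5), 18496), -1)) = Mul(51817, Pow(Rational(18496, 5), -1)) = Mul(51817, Rational(5, 18496)) = Rational(259085, 18496)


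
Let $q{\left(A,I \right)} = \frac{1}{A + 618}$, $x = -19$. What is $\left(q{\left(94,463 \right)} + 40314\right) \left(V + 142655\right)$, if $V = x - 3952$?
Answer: $\frac{995181440799}{178} \approx 5.5909 \cdot 10^{9}$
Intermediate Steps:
$q{\left(A,I \right)} = \frac{1}{618 + A}$
$V = -3971$ ($V = -19 - 3952 = -3971$)
$\left(q{\left(94,463 \right)} + 40314\right) \left(V + 142655\right) = \left(\frac{1}{618 + 94} + 40314\right) \left(-3971 + 142655\right) = \left(\frac{1}{712} + 40314\right) 138684 = \frac{28703569}{712} \cdot 138684 = \frac{995181440799}{178}$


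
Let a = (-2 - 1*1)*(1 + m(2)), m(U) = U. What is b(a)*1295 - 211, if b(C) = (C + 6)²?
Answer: 11444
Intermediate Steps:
a = -9 (a = (-2 - 1*1)*(1 + 2) = (-2 - 1)*3 = -3*3 = -9)
b(C) = (6 + C)²
b(a)*1295 - 211 = (6 - 9)²*1295 - 211 = (-3)²*1295 - 211 = 9*1295 - 211 = 11655 - 211 = 11444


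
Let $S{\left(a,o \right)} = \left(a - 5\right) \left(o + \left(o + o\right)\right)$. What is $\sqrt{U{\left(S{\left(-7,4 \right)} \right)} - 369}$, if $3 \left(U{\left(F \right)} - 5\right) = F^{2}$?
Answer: $2 \sqrt{1637} \approx 80.92$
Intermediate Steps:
$S{\left(a,o \right)} = 3 o \left(-5 + a\right)$ ($S{\left(a,o \right)} = \left(-5 + a\right) \left(o + 2 o\right) = \left(-5 + a\right) 3 o = 3 o \left(-5 + a\right)$)
$U{\left(F \right)} = 5 + \frac{F^{2}}{3}$
$\sqrt{U{\left(S{\left(-7,4 \right)} \right)} - 369} = \sqrt{\left(5 + \frac{\left(3 \cdot 4 \left(-5 - 7\right)\right)^{2}}{3}\right) - 369} = \sqrt{\left(5 + \frac{\left(3 \cdot 4 \left(-12\right)\right)^{2}}{3}\right) - 369} = \sqrt{\left(5 + \frac{\left(-144\right)^{2}}{3}\right) - 369} = \sqrt{\left(5 + \frac{1}{3} \cdot 20736\right) - 369} = \sqrt{\left(5 + 6912\right) - 369} = \sqrt{6917 - 369} = \sqrt{6548} = 2 \sqrt{1637}$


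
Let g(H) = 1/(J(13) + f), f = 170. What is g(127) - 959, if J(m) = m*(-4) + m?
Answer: -125628/131 ≈ -958.99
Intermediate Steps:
J(m) = -3*m (J(m) = -4*m + m = -3*m)
g(H) = 1/131 (g(H) = 1/(-3*13 + 170) = 1/(-39 + 170) = 1/131)
g(127) - 959 = 1/131 - 959 = -125628/131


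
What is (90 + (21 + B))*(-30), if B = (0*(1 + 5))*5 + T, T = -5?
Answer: -3180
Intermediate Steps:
B = -5 (B = (0*(1 + 5))*5 - 5 = (0*6)*5 - 5 = 0*5 - 5 = 0 - 5 = -5)
(90 + (21 + B))*(-30) = (90 + (21 - 5))*(-30) = (90 + 16)*(-30) = 106*(-30) = -3180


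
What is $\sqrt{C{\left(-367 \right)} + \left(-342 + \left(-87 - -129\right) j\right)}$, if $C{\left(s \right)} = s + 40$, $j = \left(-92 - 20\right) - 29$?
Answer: $13 i \sqrt{39} \approx 81.185 i$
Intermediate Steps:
$j = -141$ ($j = -112 - 29 = -141$)
$C{\left(s \right)} = 40 + s$
$\sqrt{C{\left(-367 \right)} + \left(-342 + \left(-87 - -129\right) j\right)} = \sqrt{\left(40 - 367\right) + \left(-342 + \left(-87 - -129\right) \left(-141\right)\right)} = \sqrt{-327 + \left(-342 + \left(-87 + 129\right) \left(-141\right)\right)} = \sqrt{-327 + \left(-342 + 42 \left(-141\right)\right)} = \sqrt{-327 - 6264} = \sqrt{-6591} = 13 i \sqrt{39}$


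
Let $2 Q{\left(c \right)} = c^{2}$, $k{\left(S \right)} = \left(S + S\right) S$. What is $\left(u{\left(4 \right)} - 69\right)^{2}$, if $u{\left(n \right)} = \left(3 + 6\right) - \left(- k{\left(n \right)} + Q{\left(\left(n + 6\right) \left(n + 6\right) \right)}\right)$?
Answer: $25280784$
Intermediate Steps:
$k{\left(S \right)} = 2 S^{2}$ ($k{\left(S \right)} = 2 S S = 2 S^{2}$)
$Q{\left(c \right)} = \frac{c^{2}}{2}$
$u{\left(n \right)} = 9 + 2 n^{2} - \frac{\left(6 + n\right)^{4}}{2}$ ($u{\left(n \right)} = \left(3 + 6\right) + \left(2 n^{2} - \frac{\left(\left(n + 6\right) \left(n + 6\right)\right)^{2}}{2}\right) = 9 + \left(2 n^{2} - \frac{\left(\left(6 + n\right) \left(6 + n\right)\right)^{2}}{2}\right) = 9 + \left(2 n^{2} - \frac{\left(\left(6 + n\right)^{2}\right)^{2}}{2}\right) = 9 + \left(2 n^{2} - \frac{\left(6 + n\right)^{4}}{2}\right) = 9 + 2 n^{2} - \frac{\left(6 + n\right)^{4}}{2}$)
$\left(u{\left(4 \right)} - 69\right)^{2} = \left(\left(9 + 2 \cdot 4^{2} - \frac{\left(6 + 4\right)^{4}}{2}\right) - 69\right)^{2} = \left(\left(9 + 2 \cdot 16 - \frac{10^{4}}{2}\right) - 69\right)^{2} = \left(\left(9 + 32 - 5000\right) - 69\right)^{2} = \left(-4959 - 69\right)^{2} = \left(-5028\right)^{2} = 25280784$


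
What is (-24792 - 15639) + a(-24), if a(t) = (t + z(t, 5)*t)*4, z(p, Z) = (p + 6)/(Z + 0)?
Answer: -200907/5 ≈ -40181.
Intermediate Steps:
z(p, Z) = (6 + p)/Z
a(t) = 4*t + 4*t*(6/5 + t/5) (a(t) = (t + ((6 + t)/5)*t)*4 = (t + (6/5 + t/5)*t)*4 = (t + t*(6/5 + t/5))*4 = 4*t + 4*t*(6/5 + t/5))
(-24792 - 15639) + a(-24) = (-24792 - 15639) + (4/5)*(-24)*(11 - 24) = -40431 + (4/5)*(-24)*(-13) = -40431 + 1248/5 = -200907/5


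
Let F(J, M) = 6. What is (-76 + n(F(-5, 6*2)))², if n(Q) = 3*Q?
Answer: 3364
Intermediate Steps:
(-76 + n(F(-5, 6*2)))² = (-76 + 3*6)² = (-76 + 18)² = (-58)² = 3364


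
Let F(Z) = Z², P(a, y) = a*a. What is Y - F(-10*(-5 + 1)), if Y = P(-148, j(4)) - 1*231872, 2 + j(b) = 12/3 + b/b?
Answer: -211568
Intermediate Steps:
j(b) = 3 (j(b) = -2 + (12/3 + b/b) = -2 + (12*(⅓) + 1) = -2 + (4 + 1) = -2 + 5 = 3)
P(a, y) = a²
Y = -209968 (Y = (-148)² - 1*231872 = 21904 - 231872 = -209968)
Y - F(-10*(-5 + 1)) = -209968 - (-10*(-5 + 1))² = -209968 - (-10*(-4))² = -209968 - 1*40² = -209968 - 1*1600 = -209968 - 1600 = -211568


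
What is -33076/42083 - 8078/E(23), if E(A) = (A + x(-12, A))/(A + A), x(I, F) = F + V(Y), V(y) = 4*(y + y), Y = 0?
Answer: -339979550/42083 ≈ -8078.8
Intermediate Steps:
V(y) = 8*y (V(y) = 4*(2*y) = 8*y)
x(I, F) = F (x(I, F) = F + 8*0 = F + 0 = F)
E(A) = 1 (E(A) = (A + A)/(A + A) = (2*A)/((2*A)) = (2*A)*(1/(2*A)) = 1)
-33076/42083 - 8078/E(23) = -33076/42083 - 8078/1 = -33076*1/42083 - 8078*1 = -33076/42083 - 8078 = -339979550/42083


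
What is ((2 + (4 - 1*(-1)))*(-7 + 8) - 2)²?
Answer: 25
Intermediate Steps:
((2 + (4 - 1*(-1)))*(-7 + 8) - 2)² = ((2 + (4 + 1))*1 - 2)² = ((2 + 5)*1 - 2)² = (7*1 - 2)² = (7 - 2)² = 5² = 25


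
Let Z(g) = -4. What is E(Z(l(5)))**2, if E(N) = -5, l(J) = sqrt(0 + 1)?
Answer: 25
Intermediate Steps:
l(J) = 1 (l(J) = sqrt(1) = 1)
E(Z(l(5)))**2 = (-5)**2 = 25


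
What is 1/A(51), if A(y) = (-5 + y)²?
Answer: 1/2116 ≈ 0.00047259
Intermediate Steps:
1/A(51) = 1/((-5 + 51)²) = 1/(46²) = 1/2116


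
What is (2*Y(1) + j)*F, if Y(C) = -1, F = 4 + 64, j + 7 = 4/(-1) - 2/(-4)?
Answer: -850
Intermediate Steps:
j = -21/2 (j = -7 + (4/(-1) - 2/(-4)) = -7 + (4*(-1) - 2*(-¼)) = -7 + (-4 + ½) = -7 - 7/2 = -21/2 ≈ -10.500)
F = 68
(2*Y(1) + j)*F = (2*(-1) - 21/2)*68 = (-2 - 21/2)*68 = -25/2*68 = -850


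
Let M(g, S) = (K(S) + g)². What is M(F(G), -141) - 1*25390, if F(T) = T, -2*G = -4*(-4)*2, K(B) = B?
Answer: -741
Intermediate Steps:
G = -16 (G = -(-4*(-4))*2/2 = -8*2 = -½*32 = -16)
M(g, S) = (S + g)²
M(F(G), -141) - 1*25390 = (-141 - 16)² - 1*25390 = (-157)² - 25390 = 24649 - 25390 = -741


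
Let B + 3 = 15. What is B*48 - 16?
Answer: 560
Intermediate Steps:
B = 12 (B = -3 + 15 = 12)
B*48 - 16 = 12*48 - 16 = 576 - 16 = 560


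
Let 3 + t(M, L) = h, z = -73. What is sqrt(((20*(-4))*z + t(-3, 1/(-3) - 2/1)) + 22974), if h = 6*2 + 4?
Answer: 3*sqrt(3203) ≈ 169.79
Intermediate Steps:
h = 16 (h = 12 + 4 = 16)
t(M, L) = 13 (t(M, L) = -3 + 16 = 13)
sqrt(((20*(-4))*z + t(-3, 1/(-3) - 2/1)) + 22974) = sqrt(((20*(-4))*(-73) + 13) + 22974) = sqrt((-80*(-73) + 13) + 22974) = sqrt((5840 + 13) + 22974) = sqrt(5853 + 22974) = sqrt(28827) = 3*sqrt(3203)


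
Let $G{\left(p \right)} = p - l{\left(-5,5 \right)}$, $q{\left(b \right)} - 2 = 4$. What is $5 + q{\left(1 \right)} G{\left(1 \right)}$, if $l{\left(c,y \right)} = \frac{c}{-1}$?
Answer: $-19$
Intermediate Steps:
$q{\left(b \right)} = 6$ ($q{\left(b \right)} = 2 + 4 = 6$)
$l{\left(c,y \right)} = - c$ ($l{\left(c,y \right)} = c \left(-1\right) = - c$)
$G{\left(p \right)} = -5 + p$ ($G{\left(p \right)} = p - \left(-1\right) \left(-5\right) = p - 5 = -5 + p$)
$5 + q{\left(1 \right)} G{\left(1 \right)} = 5 + 6 \left(-5 + 1\right) = 5 + 6 \left(-4\right) = 5 - 24 = -19$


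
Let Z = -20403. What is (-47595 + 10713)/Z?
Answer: 4098/2267 ≈ 1.8077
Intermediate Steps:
(-47595 + 10713)/Z = (-47595 + 10713)/(-20403) = -36882*(-1/20403) = 4098/2267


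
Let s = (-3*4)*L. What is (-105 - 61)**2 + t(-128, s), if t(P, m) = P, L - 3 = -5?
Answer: 27428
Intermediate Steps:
L = -2 (L = 3 - 5 = -2)
s = 24 (s = -3*4*(-2) = -12*(-2) = 24)
(-105 - 61)**2 + t(-128, s) = (-105 - 61)**2 - 128 = (-166)**2 - 128 = 27556 - 128 = 27428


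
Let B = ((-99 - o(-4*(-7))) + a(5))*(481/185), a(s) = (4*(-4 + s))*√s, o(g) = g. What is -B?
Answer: 1651/5 - 52*√5/5 ≈ 306.94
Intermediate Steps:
a(s) = √s*(-16 + 4*s) (a(s) = (-16 + 4*s)*√s = √s*(-16 + 4*s))
B = -1651/5 + 52*√5/5 (B = ((-99 - (-4)*(-7)) + 4*√5*(-4 + 5))*(481/185) = ((-99 - 1*28) + 4*√5*1)*(481*(1/185)) = ((-99 - 28) + 4*√5)*(13/5) = (-127 + 4*√5)*(13/5) = -1651/5 + 52*√5/5 ≈ -306.94)
-B = -(-1651/5 + 52*√5/5) = 1651/5 - 52*√5/5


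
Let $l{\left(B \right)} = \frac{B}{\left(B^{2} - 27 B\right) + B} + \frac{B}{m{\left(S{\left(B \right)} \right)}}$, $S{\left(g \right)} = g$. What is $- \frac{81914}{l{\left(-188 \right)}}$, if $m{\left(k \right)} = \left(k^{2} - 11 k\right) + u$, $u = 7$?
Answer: $\frac{93705707532}{11093} \approx 8.4473 \cdot 10^{6}$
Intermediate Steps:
$m{\left(k \right)} = 7 + k^{2} - 11 k$ ($m{\left(k \right)} = \left(k^{2} - 11 k\right) + 7 = 7 + k^{2} - 11 k$)
$l{\left(B \right)} = \frac{B}{B^{2} - 26 B} + \frac{B}{7 + B^{2} - 11 B}$ ($l{\left(B \right)} = \frac{B}{\left(B^{2} - 27 B\right) + B} + \frac{B}{7 + B^{2} - 11 B} = \frac{B}{B^{2} - 26 B} + \frac{B}{7 + B^{2} - 11 B}$)
$- \frac{81914}{l{\left(-188 \right)}} = - \frac{81914}{\frac{1}{-26 - 188} \frac{1}{7 + \left(-188\right)^{2} - -2068} \left(7 - -6956 + 2 \left(-188\right)^{2}\right)} = - \frac{81914}{\frac{1}{-214} \frac{1}{7 + 35344 + 2068} \left(7 + 6956 + 2 \cdot 35344\right)} = - \frac{81914}{\left(- \frac{1}{214}\right) \frac{1}{37419} \left(7 + 6956 + 70688\right)} = - \frac{81914}{\left(- \frac{1}{214}\right) \frac{1}{37419} \cdot 77651} = - \frac{81914}{- \frac{77651}{8007666}} = \left(-81914\right) \left(- \frac{8007666}{77651}\right) = \frac{93705707532}{11093}$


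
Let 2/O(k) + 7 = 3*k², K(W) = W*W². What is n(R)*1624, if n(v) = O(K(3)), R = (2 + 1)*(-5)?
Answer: 812/545 ≈ 1.4899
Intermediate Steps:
R = -15 (R = 3*(-5) = -15)
K(W) = W³
O(k) = 2/(-7 + 3*k²)
n(v) = 1/1090 (n(v) = 2/(-7 + 3*(3³)²) = 2/(-7 + 3*27²) = 2/(-7 + 3*729) = 2/(-7 + 2187) = 2/2180 = 2*(1/2180) = 1/1090)
n(R)*1624 = (1/1090)*1624 = 812/545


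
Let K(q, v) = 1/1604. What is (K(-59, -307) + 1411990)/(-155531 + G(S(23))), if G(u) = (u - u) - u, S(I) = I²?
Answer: -754943987/83440080 ≈ -9.0477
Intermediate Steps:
K(q, v) = 1/1604
G(u) = -u (G(u) = 0 - u = -u)
(K(-59, -307) + 1411990)/(-155531 + G(S(23))) = (1/1604 + 1411990)/(-155531 - 1*23²) = 2264831961/(1604*(-155531 - 1*529)) = 2264831961/(1604*(-155531 - 529)) = (2264831961/1604)/(-156060) = (2264831961/1604)*(-1/156060) = -754943987/83440080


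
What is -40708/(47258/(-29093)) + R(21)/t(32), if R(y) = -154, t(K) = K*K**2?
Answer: 9701929958615/387137536 ≈ 25061.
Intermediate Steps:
t(K) = K**3
-40708/(47258/(-29093)) + R(21)/t(32) = -40708/(47258/(-29093)) - 154/(32**3) = -40708/(47258*(-1/29093)) - 154/32768 = -40708/(-47258/29093) - 154*1/32768 = -40708*(-29093/47258) - 77/16384 = 592158922/23629 - 77/16384 = 9701929958615/387137536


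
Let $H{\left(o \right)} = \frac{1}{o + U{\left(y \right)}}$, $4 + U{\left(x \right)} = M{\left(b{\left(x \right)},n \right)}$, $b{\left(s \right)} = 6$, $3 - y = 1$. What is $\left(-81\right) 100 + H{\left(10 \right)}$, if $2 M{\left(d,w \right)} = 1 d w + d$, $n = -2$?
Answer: $- \frac{24299}{3} \approx -8099.7$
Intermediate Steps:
$y = 2$ ($y = 3 - 1 = 2$)
$M{\left(d,w \right)} = \frac{d}{2} + \frac{d w}{2}$ ($M{\left(d,w \right)} = \frac{1 d w + d}{2} = \frac{d w + d}{2} = \frac{d + d w}{2} = \frac{d}{2} + \frac{d w}{2}$)
$U{\left(x \right)} = -7$ ($U{\left(x \right)} = -4 + \frac{1}{2} \cdot 6 \left(1 - 2\right) = -4 + \frac{1}{2} \cdot 6 \left(-1\right) = -4 - 3 = -7$)
$H{\left(o \right)} = \frac{1}{-7 + o}$ ($H{\left(o \right)} = \frac{1}{o - 7} = \frac{1}{-7 + o}$)
$\left(-81\right) 100 + H{\left(10 \right)} = \left(-81\right) 100 + \frac{1}{-7 + 10} = -8100 + \frac{1}{3} = - \frac{24299}{3}$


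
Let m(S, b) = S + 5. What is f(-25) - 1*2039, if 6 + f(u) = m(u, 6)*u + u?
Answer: -1570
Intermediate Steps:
m(S, b) = 5 + S
f(u) = -6 + u + u*(5 + u) (f(u) = -6 + ((5 + u)*u + u) = -6 + (u*(5 + u) + u) = -6 + (u + u*(5 + u)) = -6 + u + u*(5 + u))
f(-25) - 1*2039 = (-6 - 25 - 25*(5 - 25)) - 1*2039 = (-6 - 25 - 25*(-20)) - 2039 = (-6 - 25 + 500) - 2039 = 469 - 2039 = -1570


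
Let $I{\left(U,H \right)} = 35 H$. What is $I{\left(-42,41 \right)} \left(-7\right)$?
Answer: $-10045$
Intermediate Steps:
$I{\left(-42,41 \right)} \left(-7\right) = 35 \cdot 41 \left(-7\right) = 1435 \left(-7\right) = -10045$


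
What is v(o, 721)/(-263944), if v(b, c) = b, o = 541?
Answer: -541/263944 ≈ -0.0020497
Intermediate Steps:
v(o, 721)/(-263944) = 541/(-263944) = 541*(-1/263944) = -541/263944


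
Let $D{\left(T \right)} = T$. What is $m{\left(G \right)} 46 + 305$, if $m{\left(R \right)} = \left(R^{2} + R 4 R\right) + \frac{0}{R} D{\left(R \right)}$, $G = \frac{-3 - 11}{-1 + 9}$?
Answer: $\frac{8075}{8} \approx 1009.4$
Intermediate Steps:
$G = - \frac{7}{4}$ ($G = - \frac{14}{8} = \left(-14\right) \frac{1}{8} = - \frac{7}{4} \approx -1.75$)
$m{\left(R \right)} = 5 R^{2}$ ($m{\left(R \right)} = \left(R^{2} + R 4 R\right) + \frac{0}{R} R = \left(R^{2} + 4 R R\right) + 0 R = \left(R^{2} + 4 R^{2}\right) + 0 = 5 R^{2} + 0 = 5 R^{2}$)
$m{\left(G \right)} 46 + 305 = 5 \left(- \frac{7}{4}\right)^{2} \cdot 46 + 305 = 5 \cdot \frac{49}{16} \cdot 46 + 305 = \frac{245}{16} \cdot 46 + 305 = \frac{5635}{8} + 305 = \frac{8075}{8}$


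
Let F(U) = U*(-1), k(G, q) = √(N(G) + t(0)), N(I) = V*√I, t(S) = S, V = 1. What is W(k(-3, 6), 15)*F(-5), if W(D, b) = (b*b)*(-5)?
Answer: -5625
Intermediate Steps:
N(I) = √I (N(I) = 1*√I = √I)
k(G, q) = G^(¼) (k(G, q) = √(√G + 0) = √(√G) = G^(¼))
W(D, b) = -5*b² (W(D, b) = b²*(-5) = -5*b²)
F(U) = -U
W(k(-3, 6), 15)*F(-5) = (-5*15²)*(-1*(-5)) = -5*225*5 = -1125*5 = -5625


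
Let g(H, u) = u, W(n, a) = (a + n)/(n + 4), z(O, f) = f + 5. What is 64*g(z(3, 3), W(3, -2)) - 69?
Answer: -419/7 ≈ -59.857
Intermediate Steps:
z(O, f) = 5 + f
W(n, a) = (a + n)/(4 + n)
64*g(z(3, 3), W(3, -2)) - 69 = 64*((-2 + 3)/(4 + 3)) - 69 = 64*(1/7) - 69 = 64*((⅐)*1) - 69 = 64*(⅐) - 69 = 64/7 - 69 = -419/7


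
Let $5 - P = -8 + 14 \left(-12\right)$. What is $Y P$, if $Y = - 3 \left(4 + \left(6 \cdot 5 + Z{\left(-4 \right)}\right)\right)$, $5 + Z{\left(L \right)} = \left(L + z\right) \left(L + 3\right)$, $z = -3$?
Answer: $-19548$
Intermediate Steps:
$Z{\left(L \right)} = -5 + \left(-3 + L\right) \left(3 + L\right)$ ($Z{\left(L \right)} = -5 + \left(L - 3\right) \left(L + 3\right) = -5 + \left(-3 + L\right) \left(3 + L\right)$)
$Y = -108$ ($Y = - 3 \left(4 + \left(6 \cdot 5 - \left(14 - \left(-4\right)^{2}\right)\right)\right) = - 3 \left(4 + \left(30 + \left(-14 + 16\right)\right)\right) = - 3 \left(4 + \left(30 + 2\right)\right) = - 3 \left(4 + 32\right) = \left(-3\right) 36 = -108$)
$P = 181$ ($P = 5 - \left(-8 + 14 \left(-12\right)\right) = 5 - \left(-8 - 168\right) = 5 - -176 = 5 + 176 = 181$)
$Y P = \left(-108\right) 181 = -19548$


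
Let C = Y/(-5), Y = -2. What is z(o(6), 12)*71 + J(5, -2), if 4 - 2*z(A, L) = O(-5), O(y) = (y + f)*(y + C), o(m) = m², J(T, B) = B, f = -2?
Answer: -10031/10 ≈ -1003.1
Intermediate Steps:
C = ⅖ (C = -2/(-5) = -2*(-⅕) = ⅖ ≈ 0.40000)
O(y) = (-2 + y)*(⅖ + y) (O(y) = (y - 2)*(y + ⅖) = (-2 + y)*(⅖ + y))
z(A, L) = -141/10 (z(A, L) = 2 - (-⅘ + (-5)² - 8/5*(-5))/2 = 2 - (-⅘ + 25 + 8)/2 = 2 - ½*161/5 = 2 - 161/10 = -141/10)
z(o(6), 12)*71 + J(5, -2) = -141/10*71 - 2 = -10011/10 - 2 = -10031/10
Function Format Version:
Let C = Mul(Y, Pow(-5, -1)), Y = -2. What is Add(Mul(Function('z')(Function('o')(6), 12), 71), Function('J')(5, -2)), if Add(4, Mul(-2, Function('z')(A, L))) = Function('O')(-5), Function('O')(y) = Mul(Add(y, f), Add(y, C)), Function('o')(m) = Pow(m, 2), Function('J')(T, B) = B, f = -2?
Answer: Rational(-10031, 10) ≈ -1003.1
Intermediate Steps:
C = Rational(2, 5) (C = Mul(-2, Pow(-5, -1)) = Mul(-2, Rational(-1, 5)) = Rational(2, 5) ≈ 0.40000)
Function('O')(y) = Mul(Add(-2, y), Add(Rational(2, 5), y)) (Function('O')(y) = Mul(Add(y, -2), Add(y, Rational(2, 5))) = Mul(Add(-2, y), Add(Rational(2, 5), y)))
Function('z')(A, L) = Rational(-141, 10) (Function('z')(A, L) = Add(2, Mul(Rational(-1, 2), Add(Rational(-4, 5), Pow(-5, 2), Mul(Rational(-8, 5), -5)))) = Add(2, Mul(Rational(-1, 2), Add(Rational(-4, 5), 25, 8))) = Add(2, Mul(Rational(-1, 2), Rational(161, 5))) = Add(2, Rational(-161, 10)) = Rational(-141, 10))
Add(Mul(Function('z')(Function('o')(6), 12), 71), Function('J')(5, -2)) = Add(Mul(Rational(-141, 10), 71), -2) = Add(Rational(-10011, 10), -2) = Rational(-10031, 10)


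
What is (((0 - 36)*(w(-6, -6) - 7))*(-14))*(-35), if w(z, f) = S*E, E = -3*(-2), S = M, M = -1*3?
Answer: 441000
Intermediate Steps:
M = -3
S = -3
E = 6
w(z, f) = -18 (w(z, f) = -3*6 = -18)
(((0 - 36)*(w(-6, -6) - 7))*(-14))*(-35) = (((0 - 36)*(-18 - 7))*(-14))*(-35) = (-36*(-25)*(-14))*(-35) = (900*(-14))*(-35) = -12600*(-35) = 441000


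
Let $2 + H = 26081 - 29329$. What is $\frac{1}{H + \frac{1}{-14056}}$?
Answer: $- \frac{14056}{45682001} \approx -0.00030769$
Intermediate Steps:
$H = -3250$ ($H = -2 + \left(26081 - 29329\right) = -2 - 3248 = -3250$)
$\frac{1}{H + \frac{1}{-14056}} = \frac{1}{-3250 + \frac{1}{-14056}} = \frac{1}{-3250 - \frac{1}{14056}} = \frac{1}{- \frac{45682001}{14056}} = - \frac{14056}{45682001}$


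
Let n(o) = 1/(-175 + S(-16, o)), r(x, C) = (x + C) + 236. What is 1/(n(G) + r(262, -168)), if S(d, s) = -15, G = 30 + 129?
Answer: 190/62699 ≈ 0.0030304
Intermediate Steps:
G = 159
r(x, C) = 236 + C + x (r(x, C) = (C + x) + 236 = 236 + C + x)
n(o) = -1/190 (n(o) = 1/(-175 - 15) = 1/(-190) = -1/190)
1/(n(G) + r(262, -168)) = 1/(-1/190 + (236 - 168 + 262)) = 1/(-1/190 + 330) = 1/(62699/190) = 190/62699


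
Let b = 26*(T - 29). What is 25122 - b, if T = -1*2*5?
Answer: 26136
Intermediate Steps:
T = -10 (T = -2*5 = -10)
b = -1014 (b = 26*(-10 - 29) = 26*(-39) = -1014)
25122 - b = 25122 - 1*(-1014) = 25122 + 1014 = 26136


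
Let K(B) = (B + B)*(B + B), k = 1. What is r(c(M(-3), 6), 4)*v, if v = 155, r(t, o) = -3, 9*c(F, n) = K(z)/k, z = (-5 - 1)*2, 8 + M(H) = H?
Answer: -465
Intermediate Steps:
M(H) = -8 + H
z = -12 (z = -6*2 = -12)
K(B) = 4*B² (K(B) = (2*B)*(2*B) = 4*B²)
c(F, n) = 64 (c(F, n) = ((4*(-12)²)/1)/9 = ((4*144)*1)/9 = (576*1)/9 = (⅑)*576 = 64)
r(c(M(-3), 6), 4)*v = -3*155 = -465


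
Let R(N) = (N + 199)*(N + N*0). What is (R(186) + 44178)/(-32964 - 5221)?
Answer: -115788/38185 ≈ -3.0323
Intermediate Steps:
R(N) = N*(199 + N) (R(N) = (199 + N)*(N + 0) = (199 + N)*N = N*(199 + N))
(R(186) + 44178)/(-32964 - 5221) = (186*(199 + 186) + 44178)/(-32964 - 5221) = (186*385 + 44178)/(-38185) = (71610 + 44178)*(-1/38185) = 115788*(-1/38185) = -115788/38185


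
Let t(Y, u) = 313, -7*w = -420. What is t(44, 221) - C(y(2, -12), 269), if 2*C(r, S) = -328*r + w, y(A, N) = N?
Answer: -1685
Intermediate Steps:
w = 60 (w = -⅐*(-420) = 60)
C(r, S) = 30 - 164*r (C(r, S) = (-328*r + 60)/2 = (60 - 328*r)/2 = 30 - 164*r)
t(44, 221) - C(y(2, -12), 269) = 313 - (30 - 164*(-12)) = 313 - (30 + 1968) = 313 - 1*1998 = 313 - 1998 = -1685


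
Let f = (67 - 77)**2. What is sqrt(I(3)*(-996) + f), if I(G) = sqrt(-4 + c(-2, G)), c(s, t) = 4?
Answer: 10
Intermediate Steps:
f = 100 (f = (-10)**2 = 100)
I(G) = 0 (I(G) = sqrt(-4 + 4) = sqrt(0) = 0)
sqrt(I(3)*(-996) + f) = sqrt(0*(-996) + 100) = sqrt(0 + 100) = sqrt(100) = 10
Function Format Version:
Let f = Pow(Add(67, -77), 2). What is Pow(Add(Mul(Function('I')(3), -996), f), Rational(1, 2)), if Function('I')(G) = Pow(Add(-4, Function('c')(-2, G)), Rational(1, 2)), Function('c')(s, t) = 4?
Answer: 10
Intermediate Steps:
f = 100 (f = Pow(-10, 2) = 100)
Function('I')(G) = 0 (Function('I')(G) = Pow(Add(-4, 4), Rational(1, 2)) = Pow(0, Rational(1, 2)) = 0)
Pow(Add(Mul(Function('I')(3), -996), f), Rational(1, 2)) = Pow(Add(Mul(0, -996), 100), Rational(1, 2)) = Pow(Add(0, 100), Rational(1, 2)) = Pow(100, Rational(1, 2)) = 10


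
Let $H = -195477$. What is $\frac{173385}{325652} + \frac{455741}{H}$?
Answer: $- \frac{114520188487}{63657476004} \approx -1.799$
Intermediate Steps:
$\frac{173385}{325652} + \frac{455741}{H} = \frac{173385}{325652} + \frac{455741}{-195477} = 173385 \cdot \frac{1}{325652} + 455741 \left(- \frac{1}{195477}\right) = \frac{173385}{325652} - \frac{455741}{195477} = - \frac{114520188487}{63657476004}$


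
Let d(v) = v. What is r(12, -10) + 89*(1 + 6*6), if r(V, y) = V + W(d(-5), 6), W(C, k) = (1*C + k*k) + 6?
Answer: 3342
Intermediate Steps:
W(C, k) = 6 + C + k² (W(C, k) = (C + k²) + 6 = 6 + C + k²)
r(V, y) = 37 + V (r(V, y) = V + (6 - 5 + 6²) = V + (6 - 5 + 36) = V + 37 = 37 + V)
r(12, -10) + 89*(1 + 6*6) = (37 + 12) + 89*(1 + 6*6) = 49 + 89*(1 + 36) = 49 + 89*37 = 49 + 3293 = 3342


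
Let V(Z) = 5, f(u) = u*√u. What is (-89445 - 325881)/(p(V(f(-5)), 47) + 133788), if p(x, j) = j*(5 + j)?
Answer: -207663/68116 ≈ -3.0487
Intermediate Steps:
f(u) = u^(3/2)
(-89445 - 325881)/(p(V(f(-5)), 47) + 133788) = (-89445 - 325881)/(47*(5 + 47) + 133788) = -415326/(47*52 + 133788) = -415326/(2444 + 133788) = -415326/136232 = -415326*1/136232 = -207663/68116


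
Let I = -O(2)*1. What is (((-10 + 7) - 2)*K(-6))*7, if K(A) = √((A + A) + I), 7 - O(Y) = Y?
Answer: -35*I*√17 ≈ -144.31*I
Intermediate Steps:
O(Y) = 7 - Y
I = -5 (I = -(7 - 1*2)*1 = -(7 - 2)*1 = -1*5*1 = -5*1 = -5)
K(A) = √(-5 + 2*A) (K(A) = √((A + A) - 5) = √(2*A - 5) = √(-5 + 2*A))
(((-10 + 7) - 2)*K(-6))*7 = (((-10 + 7) - 2)*√(-5 + 2*(-6)))*7 = ((-3 - 2)*√(-5 - 12))*7 = -5*I*√17*7 = -35*I*√17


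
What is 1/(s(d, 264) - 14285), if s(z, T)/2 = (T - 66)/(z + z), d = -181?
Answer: -181/2585783 ≈ -6.9998e-5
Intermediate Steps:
s(z, T) = (-66 + T)/z (s(z, T) = 2*((T - 66)/(z + z)) = 2*((-66 + T)/((2*z))) = 2*((-66 + T)*(1/(2*z))) = 2*((-66 + T)/(2*z)) = (-66 + T)/z)
1/(s(d, 264) - 14285) = 1/((-66 + 264)/(-181) - 14285) = 1/(-1/181*198 - 14285) = 1/(-198/181 - 14285) = 1/(-2585783/181) = -181/2585783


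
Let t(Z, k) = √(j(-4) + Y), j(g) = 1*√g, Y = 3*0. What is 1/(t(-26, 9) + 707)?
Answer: 708/501265 - I/501265 ≈ 0.0014124 - 1.995e-6*I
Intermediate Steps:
Y = 0
j(g) = √g
t(Z, k) = 1 + I (t(Z, k) = √(√(-4) + 0) = √(2*I + 0) = √(2*I) = 1 + I)
1/(t(-26, 9) + 707) = 1/((1 + I) + 707) = 1/(708 + I) = (708 - I)/501265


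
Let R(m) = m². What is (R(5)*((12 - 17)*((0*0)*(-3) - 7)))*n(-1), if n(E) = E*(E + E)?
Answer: 1750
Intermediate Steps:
n(E) = 2*E² (n(E) = E*(2*E) = 2*E²)
(R(5)*((12 - 17)*((0*0)*(-3) - 7)))*n(-1) = (5²*((12 - 17)*((0*0)*(-3) - 7)))*(2*(-1)²) = (25*(-5*(0*(-3) - 7)))*(2*1) = (25*(-5*(0 - 7)))*2 = (25*(-5*(-7)))*2 = (25*35)*2 = 875*2 = 1750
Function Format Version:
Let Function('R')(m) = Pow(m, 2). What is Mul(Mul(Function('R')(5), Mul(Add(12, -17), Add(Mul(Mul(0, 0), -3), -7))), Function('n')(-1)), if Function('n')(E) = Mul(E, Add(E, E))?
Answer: 1750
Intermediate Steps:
Function('n')(E) = Mul(2, Pow(E, 2)) (Function('n')(E) = Mul(E, Mul(2, E)) = Mul(2, Pow(E, 2)))
Mul(Mul(Function('R')(5), Mul(Add(12, -17), Add(Mul(Mul(0, 0), -3), -7))), Function('n')(-1)) = Mul(Mul(Pow(5, 2), Mul(Add(12, -17), Add(Mul(Mul(0, 0), -3), -7))), Mul(2, Pow(-1, 2))) = Mul(Mul(25, Mul(-5, Add(Mul(0, -3), -7))), Mul(2, 1)) = Mul(Mul(25, Mul(-5, Add(0, -7))), 2) = Mul(Mul(25, Mul(-5, -7)), 2) = Mul(Mul(25, 35), 2) = Mul(875, 2) = 1750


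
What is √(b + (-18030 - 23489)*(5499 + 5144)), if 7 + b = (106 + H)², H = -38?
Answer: 10*I*√4418821 ≈ 21021.0*I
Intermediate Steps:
b = 4617 (b = -7 + (106 - 38)² = -7 + 68² = -7 + 4624 = 4617)
√(b + (-18030 - 23489)*(5499 + 5144)) = √(4617 + (-18030 - 23489)*(5499 + 5144)) = √(4617 - 41519*10643) = √(4617 - 441886717) = √(-441882100) = 10*I*√4418821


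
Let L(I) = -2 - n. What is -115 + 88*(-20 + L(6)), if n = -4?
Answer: -1699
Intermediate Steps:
L(I) = 2 (L(I) = -2 - 1*(-4) = -2 + 4 = 2)
-115 + 88*(-20 + L(6)) = -115 + 88*(-20 + 2) = -115 + 88*(-18) = -115 - 1584 = -1699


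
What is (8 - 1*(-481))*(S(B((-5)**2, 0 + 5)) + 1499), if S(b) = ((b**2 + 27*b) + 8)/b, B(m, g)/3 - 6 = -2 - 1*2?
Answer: 749800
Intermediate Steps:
B(m, g) = 6 (B(m, g) = 18 + 3*(-2 - 1*2) = 18 + 3*(-2 - 2) = 18 + 3*(-4) = 18 - 12 = 6)
S(b) = (8 + b**2 + 27*b)/b
(8 - 1*(-481))*(S(B((-5)**2, 0 + 5)) + 1499) = (8 - 1*(-481))*((27 + 6 + 8/6) + 1499) = (8 + 481)*((27 + 6 + 8*(1/6)) + 1499) = 489*((27 + 6 + 4/3) + 1499) = 489*(103/3 + 1499) = 489*(4600/3) = 749800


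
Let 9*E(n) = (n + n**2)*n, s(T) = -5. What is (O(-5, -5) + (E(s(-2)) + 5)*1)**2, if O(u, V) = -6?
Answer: 11881/81 ≈ 146.68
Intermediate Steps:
E(n) = n*(n + n**2)/9 (E(n) = ((n + n**2)*n)/9 = (n*(n + n**2))/9 = n*(n + n**2)/9)
(O(-5, -5) + (E(s(-2)) + 5)*1)**2 = (-6 + ((1/9)*(-5)**2*(1 - 5) + 5)*1)**2 = (-6 + ((1/9)*25*(-4) + 5)*1)**2 = (-6 + (-100/9 + 5)*1)**2 = (-6 - 55/9*1)**2 = (-6 - 55/9)**2 = (-109/9)**2 = 11881/81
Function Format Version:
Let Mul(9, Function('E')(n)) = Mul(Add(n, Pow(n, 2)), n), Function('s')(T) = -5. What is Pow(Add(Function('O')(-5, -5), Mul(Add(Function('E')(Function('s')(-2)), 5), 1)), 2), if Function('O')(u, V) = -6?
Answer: Rational(11881, 81) ≈ 146.68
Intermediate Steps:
Function('E')(n) = Mul(Rational(1, 9), n, Add(n, Pow(n, 2))) (Function('E')(n) = Mul(Rational(1, 9), Mul(Add(n, Pow(n, 2)), n)) = Mul(Rational(1, 9), Mul(n, Add(n, Pow(n, 2)))) = Mul(Rational(1, 9), n, Add(n, Pow(n, 2))))
Pow(Add(Function('O')(-5, -5), Mul(Add(Function('E')(Function('s')(-2)), 5), 1)), 2) = Pow(Add(-6, Mul(Add(Mul(Rational(1, 9), Pow(-5, 2), Add(1, -5)), 5), 1)), 2) = Pow(Add(-6, Mul(Add(Mul(Rational(1, 9), 25, -4), 5), 1)), 2) = Pow(Add(-6, Mul(Add(Rational(-100, 9), 5), 1)), 2) = Pow(Add(-6, Mul(Rational(-55, 9), 1)), 2) = Pow(Add(-6, Rational(-55, 9)), 2) = Pow(Rational(-109, 9), 2) = Rational(11881, 81)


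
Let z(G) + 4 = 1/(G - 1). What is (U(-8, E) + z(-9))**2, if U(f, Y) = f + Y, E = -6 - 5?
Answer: 53361/100 ≈ 533.61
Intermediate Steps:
E = -11
z(G) = -4 + 1/(-1 + G) (z(G) = -4 + 1/(G - 1) = -4 + 1/(-1 + G))
U(f, Y) = Y + f
(U(-8, E) + z(-9))**2 = ((-11 - 8) + (5 - 4*(-9))/(-1 - 9))**2 = (-19 + (5 + 36)/(-10))**2 = (-19 - 1/10*41)**2 = (-19 - 41/10)**2 = (-231/10)**2 = 53361/100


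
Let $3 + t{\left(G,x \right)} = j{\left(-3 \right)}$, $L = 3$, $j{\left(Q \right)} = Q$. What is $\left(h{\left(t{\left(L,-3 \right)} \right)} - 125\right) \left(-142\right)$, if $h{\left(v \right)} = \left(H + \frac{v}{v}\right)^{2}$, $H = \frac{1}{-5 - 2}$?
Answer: $\frac{864638}{49} \approx 17646.0$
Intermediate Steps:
$t{\left(G,x \right)} = -6$ ($t{\left(G,x \right)} = -3 - 3 = -6$)
$H = - \frac{1}{7}$ ($H = \frac{1}{-7} = - \frac{1}{7} \approx -0.14286$)
$h{\left(v \right)} = \frac{36}{49}$ ($h{\left(v \right)} = \left(- \frac{1}{7} + \frac{v}{v}\right)^{2} = \left(- \frac{1}{7} + 1\right)^{2} = \left(\frac{6}{7}\right)^{2} = \frac{36}{49}$)
$\left(h{\left(t{\left(L,-3 \right)} \right)} - 125\right) \left(-142\right) = \left(\frac{36}{49} - 125\right) \left(-142\right) = \left(- \frac{6089}{49}\right) \left(-142\right) = \frac{864638}{49}$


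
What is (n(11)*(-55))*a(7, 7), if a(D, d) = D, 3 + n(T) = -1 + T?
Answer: -2695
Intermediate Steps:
n(T) = -4 + T (n(T) = -3 + (-1 + T) = -4 + T)
(n(11)*(-55))*a(7, 7) = ((-4 + 11)*(-55))*7 = (7*(-55))*7 = -385*7 = -2695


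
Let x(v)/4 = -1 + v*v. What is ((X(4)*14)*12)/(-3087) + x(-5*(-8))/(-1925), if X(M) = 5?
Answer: -145316/40425 ≈ -3.5947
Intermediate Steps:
x(v) = -4 + 4*v**2 (x(v) = 4*(-1 + v*v) = 4*(-1 + v**2) = -4 + 4*v**2)
((X(4)*14)*12)/(-3087) + x(-5*(-8))/(-1925) = ((5*14)*12)/(-3087) + (-4 + 4*(-5*(-8))**2)/(-1925) = (70*12)*(-1/3087) + (-4 + 4*40**2)*(-1/1925) = 840*(-1/3087) + (-4 + 4*1600)*(-1/1925) = -40/147 + (-4 + 6400)*(-1/1925) = -40/147 + 6396*(-1/1925) = -40/147 - 6396/1925 = -145316/40425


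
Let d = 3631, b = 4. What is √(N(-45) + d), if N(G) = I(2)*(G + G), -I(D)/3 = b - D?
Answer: √4171 ≈ 64.583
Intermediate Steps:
I(D) = -12 + 3*D (I(D) = -3*(4 - D) = -12 + 3*D)
N(G) = -12*G (N(G) = (-12 + 3*2)*(G + G) = (-12 + 6)*(2*G) = -12*G)
√(N(-45) + d) = √(-12*(-45) + 3631) = √(540 + 3631) = √4171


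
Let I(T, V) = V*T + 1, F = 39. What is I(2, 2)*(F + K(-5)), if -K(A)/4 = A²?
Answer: -305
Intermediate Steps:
I(T, V) = 1 + T*V (I(T, V) = T*V + 1 = 1 + T*V)
K(A) = -4*A²
I(2, 2)*(F + K(-5)) = (1 + 2*2)*(39 - 4*(-5)²) = (1 + 4)*(39 - 4*25) = 5*(39 - 100) = 5*(-61) = -305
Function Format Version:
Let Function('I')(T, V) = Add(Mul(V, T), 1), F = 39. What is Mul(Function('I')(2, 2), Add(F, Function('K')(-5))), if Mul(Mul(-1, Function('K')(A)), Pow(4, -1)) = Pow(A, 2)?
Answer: -305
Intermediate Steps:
Function('I')(T, V) = Add(1, Mul(T, V)) (Function('I')(T, V) = Add(Mul(T, V), 1) = Add(1, Mul(T, V)))
Function('K')(A) = Mul(-4, Pow(A, 2))
Mul(Function('I')(2, 2), Add(F, Function('K')(-5))) = Mul(Add(1, Mul(2, 2)), Add(39, Mul(-4, Pow(-5, 2)))) = Mul(Add(1, 4), Add(39, Mul(-4, 25))) = Mul(5, Add(39, -100)) = Mul(5, -61) = -305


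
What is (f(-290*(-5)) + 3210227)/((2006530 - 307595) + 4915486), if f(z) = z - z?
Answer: 3210227/6614421 ≈ 0.48534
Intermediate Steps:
f(z) = 0
(f(-290*(-5)) + 3210227)/((2006530 - 307595) + 4915486) = (0 + 3210227)/((2006530 - 307595) + 4915486) = 3210227/(1698935 + 4915486) = 3210227/6614421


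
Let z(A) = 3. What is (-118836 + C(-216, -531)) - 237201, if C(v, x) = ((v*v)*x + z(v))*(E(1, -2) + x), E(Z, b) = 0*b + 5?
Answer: 13030943121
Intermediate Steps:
E(Z, b) = 5 (E(Z, b) = 0 + 5 = 5)
C(v, x) = (3 + x*v**2)*(5 + x) (C(v, x) = ((v*v)*x + 3)*(5 + x) = (v**2*x + 3)*(5 + x) = (x*v**2 + 3)*(5 + x) = (3 + x*v**2)*(5 + x))
(-118836 + C(-216, -531)) - 237201 = (-118836 + (15 + 3*(-531) + (-216)**2*(-531)**2 + 5*(-531)*(-216)**2)) - 237201 = (-118836 + (15 - 1593 + 46656*281961 + 5*(-531)*46656)) - 237201 = (-118836 + (15 - 1593 + 13155172416 - 123871680)) - 237201 = (-118836 + 13031299158) - 237201 = 13031180322 - 237201 = 13030943121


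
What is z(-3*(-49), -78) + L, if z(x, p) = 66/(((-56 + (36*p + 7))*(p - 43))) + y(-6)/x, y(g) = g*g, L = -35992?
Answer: -55424531198/1539923 ≈ -35992.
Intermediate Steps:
y(g) = g²
z(x, p) = 36/x + 66/((-49 + 36*p)*(-43 + p)) (z(x, p) = 66/(((-56 + (36*p + 7))*(p - 43))) + (-6)²/x = 66/(((-56 + (7 + 36*p))*(-43 + p))) + 36/x = 66/(((-49 + 36*p)*(-43 + p))) + 36/x = 66*(1/((-49 + 36*p)*(-43 + p))) + 36/x = 66/((-49 + 36*p)*(-43 + p)) + 36/x = 36/x + 66/((-49 + 36*p)*(-43 + p)))
z(-3*(-49), -78) + L = 6*(12642 - 9582*(-78) + 11*(-3*(-49)) + 216*(-78)²)/(((-3*(-49)))*(2107 - 1597*(-78) + 36*(-78)²)) - 35992 = 6*(12642 + 747396 + 11*147 + 216*6084)/(147*(2107 + 124566 + 36*6084)) - 35992 = 6*(1/147)*(12642 + 747396 + 1617 + 1314144)/(2107 + 124566 + 219024) - 35992 = 6*(1/147)*2075799/345697 - 35992 = 6*(1/147)*(1/345697)*2075799 - 35992 = 377418/1539923 - 35992 = -55424531198/1539923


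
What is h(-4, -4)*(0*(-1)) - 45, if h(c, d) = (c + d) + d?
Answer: -45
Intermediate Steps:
h(c, d) = c + 2*d
h(-4, -4)*(0*(-1)) - 45 = (-4 + 2*(-4))*(0*(-1)) - 45 = (-4 - 8)*0 - 45 = -12*0 - 45 = 0 - 45 = -45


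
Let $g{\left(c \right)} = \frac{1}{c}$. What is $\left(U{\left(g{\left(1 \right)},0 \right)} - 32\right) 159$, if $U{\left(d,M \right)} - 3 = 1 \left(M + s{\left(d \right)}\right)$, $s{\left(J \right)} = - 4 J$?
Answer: $-5247$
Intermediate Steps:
$U{\left(d,M \right)} = 3 + M - 4 d$ ($U{\left(d,M \right)} = 3 + 1 \left(M - 4 d\right) = 3 + \left(M - 4 d\right) = 3 + M - 4 d$)
$\left(U{\left(g{\left(1 \right)},0 \right)} - 32\right) 159 = \left(\left(3 + 0 - \frac{4}{1}\right) - 32\right) 159 = \left(\left(3 + 0 - 4\right) - 32\right) 159 = \left(-1 - 32\right) 159 = \left(-33\right) 159 = -5247$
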